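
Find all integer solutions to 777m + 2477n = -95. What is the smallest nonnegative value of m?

gcd(2477, 777) = 1.
1 divides -95, so solutions exist.
By Bézout, 777*(-1001) + 2477*(314) = 1.
Scale by -95/1 = -95: (m₀, n₀) = (95095, -29830).
General solution: m = 95095 + 2477t, n = -29830 - 777t for integer t.
m ≥ 0: smallest is 95095 mod 2477 = 969 (at t = -38), with n = -304.

969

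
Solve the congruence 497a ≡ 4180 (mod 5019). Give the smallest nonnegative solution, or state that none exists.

gcd(5019, 497):
  5019 = 10*497 + 49
  497 = 10*49 + 7
  49 = 7*7
so gcd(5019, 497) = 7.
7 does not divide 4180, so the congruence has no solution.

no solution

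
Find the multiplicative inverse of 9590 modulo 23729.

gcd(23729, 9590) = 1  (23729 = 2×9590 + 4549, 9590 = 2×4549 + 492, 4549 = 9×492 + 121, 492 = 4×121 + 8, 121 = 15×8 + 1, 8 = 8×1).
Back-substituting, 9590×(-2942) + 23729×(1189) = 1.
So 9590×-2942 ≡ 1 (mod 23729), and -2942 mod 23729 = 20787.

20787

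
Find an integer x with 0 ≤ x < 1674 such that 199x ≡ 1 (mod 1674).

gcd(1674, 199):
  1674 = 8·199 + 82
  199 = 2·82 + 35
  82 = 2·35 + 12
  35 = 2·12 + 11
  12 = 1·11 + 1
  11 = 11·1
so gcd(1674, 199) = 1.
Back-substitute for Bézout coefficients:
  1 = 12 - 1·11
  ... = 199·(-143) + 1674·(17)
So 199·-143 ≡ 1 (mod 1674), and -143 mod 1674 = 1531.

1531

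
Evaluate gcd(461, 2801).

1

gcd(2801, 461):
  2801 = 6·461 + 35
  461 = 13·35 + 6
  35 = 5·6 + 5
  6 = 1·5 + 1
  5 = 5·1
so gcd(2801, 461) = 1.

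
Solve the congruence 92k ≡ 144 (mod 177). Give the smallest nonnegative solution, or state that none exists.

117

gcd(177, 92) = 1  (177 = 1×92 + 85, 92 = 1×85 + 7, 85 = 12×7 + 1, 7 = 7×1).
1 divides 144, so solutions exist.
Back-substituting, 92×(-25) + 177×(13) = 1.
So 92×(-25) ≡ 1 (mod 177); multiply by 144: k ≡ -3600 (mod 177).
Smallest nonnegative: k = -3600 mod 177 = 117.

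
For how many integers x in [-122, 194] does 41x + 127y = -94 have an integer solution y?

gcd(127, 41):
  127 = 3·41 + 4
  41 = 10·4 + 1
  4 = 4·1
so gcd(127, 41) = 1.
Back-substitute for Bézout coefficients:
  1 = 41 - 10·4
  ... = 41·(31) + 127·(-10)
Scale by -94: particular solution (-2914, 940); reduce x mod 127: (7, -3).
General solution: x = 7 + 127t, y = -3 - 41t for integer t.
-122 ≤ 7 + 127t ≤ 194 gives t ∈ [-1, 1], which is 3 values.

3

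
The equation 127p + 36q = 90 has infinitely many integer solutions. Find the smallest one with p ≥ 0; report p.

gcd(127, 36):
  127 = 3·36 + 19
  36 = 1·19 + 17
  19 = 1·17 + 2
  17 = 8·2 + 1
  2 = 2·1
so gcd(127, 36) = 1.
1 divides 90, so solutions exist.
Back-substitute for Bézout coefficients:
  1 = 17 - 8·2
  ... = 127·(-17) + 36·(60)
Scale by 90/1 = 90: (p₀, q₀) = (-1530, 5400).
General solution: p = -1530 + 36t, q = 5400 - 127t for integer t.
p ≥ 0: smallest is -1530 mod 36 = 18 (at t = 43), with q = -61.

18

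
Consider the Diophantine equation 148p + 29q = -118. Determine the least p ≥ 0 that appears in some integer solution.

gcd(148, 29):
  148 = 5×29 + 3
  29 = 9×3 + 2
  3 = 1×2 + 1
  2 = 2×1
so gcd(148, 29) = 1.
1 divides -118, so solutions exist.
Back-substitute for Bézout coefficients:
  1 = 3 - 1×2
  ... = 148×(10) + 29×(-51)
Scale by -118/1 = -118: (p₀, q₀) = (-1180, 6018).
General solution: p = -1180 + 29t, q = 6018 - 148t for integer t.
p ≥ 0: smallest is -1180 mod 29 = 9 (at t = 41), with q = -50.

9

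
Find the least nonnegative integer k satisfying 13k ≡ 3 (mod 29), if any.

gcd(29, 13) = 1.
1 divides 3, so solutions exist.
By Bézout, 13·(9) + 29·(-4) = 1.
So 13·(9) ≡ 1 (mod 29); multiply by 3: k ≡ 27 (mod 29).
Smallest nonnegative: k = 27 mod 29 = 27.

27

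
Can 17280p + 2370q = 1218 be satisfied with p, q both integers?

gcd(17280, 2370):
  17280 = 7*2370 + 690
  2370 = 3*690 + 300
  690 = 2*300 + 90
  300 = 3*90 + 30
  90 = 3*30
so gcd(17280, 2370) = 30.
30 does not divide 1218 (remainder 18), so no integer solutions.

no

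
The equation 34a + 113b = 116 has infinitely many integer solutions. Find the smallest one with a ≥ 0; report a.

30

gcd(113, 34) = 1  (113 = 3·34 + 11, 34 = 3·11 + 1, 11 = 11·1).
1 divides 116, so solutions exist.
Back-substituting, 34·(10) + 113·(-3) = 1.
Scale by 116/1 = 116: (a₀, b₀) = (1160, -348).
General solution: a = 1160 + 113t, b = -348 - 34t for integer t.
a ≥ 0: smallest is 1160 mod 113 = 30 (at t = -10), with b = -8.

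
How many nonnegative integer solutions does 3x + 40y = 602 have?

5

gcd(40, 3) = 1  (40 = 13*3 + 1, 3 = 3*1).
Back-substituting, 3*(-13) + 40*(1) = 1.
Scale by 602: one solution is (-7826, 602). Reduce x mod 40: (14, 14).
General: x = 14 + 40t, y = 14 - 3t.
x ≥ 0 ⇒ t ≥ 0; y ≥ 0 ⇒ t ≤ 4. So t ∈ [0, 4]: 5 solutions.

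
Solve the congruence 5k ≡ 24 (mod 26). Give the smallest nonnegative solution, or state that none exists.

10

gcd(26, 5):
  26 = 5*5 + 1
  5 = 5*1
so gcd(26, 5) = 1.
1 divides 24, so solutions exist.
Back-substitute for Bézout coefficients:
  1 = 26 - 5*5
  ... = 5*(-5) + 26*(1)
So 5*(-5) ≡ 1 (mod 26); multiply by 24: k ≡ -120 (mod 26).
Smallest nonnegative: k = -120 mod 26 = 10.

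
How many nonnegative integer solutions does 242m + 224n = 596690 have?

gcd(242, 224) = 2  (242 = 1×224 + 18, 224 = 12×18 + 8, 18 = 2×8 + 2, 8 = 4×2).
Back-substituting, 242×(25) + 224×(-27) = 2.
Scale by 298345: one solution is (7458625, -8055315). Reduce m mod 112: (97, 2559).
General: m = 97 + 112t, n = 2559 - 121t.
m ≥ 0 ⇒ t ≥ 0; n ≥ 0 ⇒ t ≤ 21. So t ∈ [0, 21]: 22 solutions.

22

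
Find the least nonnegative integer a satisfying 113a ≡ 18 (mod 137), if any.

gcd(137, 113):
  137 = 1×113 + 24
  113 = 4×24 + 17
  24 = 1×17 + 7
  17 = 2×7 + 3
  7 = 2×3 + 1
  3 = 3×1
so gcd(137, 113) = 1.
1 divides 18, so solutions exist.
Back-substitute for Bézout coefficients:
  1 = 7 - 2×3
  ... = 113×(-40) + 137×(33)
So 113×(-40) ≡ 1 (mod 137); multiply by 18: a ≡ -720 (mod 137).
Smallest nonnegative: a = -720 mod 137 = 102.

102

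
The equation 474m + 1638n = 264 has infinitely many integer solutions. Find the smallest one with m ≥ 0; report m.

239

gcd(1638, 474):
  1638 = 3×474 + 216
  474 = 2×216 + 42
  216 = 5×42 + 6
  42 = 7×6
so gcd(1638, 474) = 6.
6 divides 264, so solutions exist.
Back-substitute for Bézout coefficients:
  6 = 216 - 5×42
  ... = 474×(-38) + 1638×(11)
Scale by 264/6 = 44: (m₀, n₀) = (-1672, 484).
General solution: m = -1672 + 273t, n = 484 - 79t for integer t.
m ≥ 0: smallest is -1672 mod 273 = 239 (at t = 7), with n = -69.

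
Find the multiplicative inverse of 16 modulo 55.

31

gcd(55, 16):
  55 = 3*16 + 7
  16 = 2*7 + 2
  7 = 3*2 + 1
  2 = 2*1
so gcd(55, 16) = 1.
Back-substitute for Bézout coefficients:
  1 = 7 - 3*2
  ... = 16*(-24) + 55*(7)
So 16*-24 ≡ 1 (mod 55), and -24 mod 55 = 31.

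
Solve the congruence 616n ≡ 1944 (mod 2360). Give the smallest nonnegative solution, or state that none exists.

279

gcd(2360, 616) = 8  (2360 = 3×616 + 512, 616 = 1×512 + 104, 512 = 4×104 + 96, 104 = 1×96 + 8, 96 = 12×8).
8 divides 1944, so solutions exist.
Back-substituting, 616×(23) + 2360×(-6) = 8.
So 616×(23) ≡ 8 (mod 2360); multiply by 243: n ≡ 5589 (mod 295).
Smallest nonnegative: n = 5589 mod 295 = 279.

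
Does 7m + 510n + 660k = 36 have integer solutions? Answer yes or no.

gcd(510, 7) = 1  (510 = 72×7 + 6, 7 = 1×6 + 1, 6 = 6×1).
gcd(1, 660) = 1.
1 divides 36, so integer solutions exist.

yes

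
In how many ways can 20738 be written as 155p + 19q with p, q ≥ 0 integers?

7

gcd(155, 19):
  155 = 8×19 + 3
  19 = 6×3 + 1
  3 = 3×1
so gcd(155, 19) = 1.
Back-substitute for Bézout coefficients:
  1 = 19 - 6×3
  ... = 155×(-6) + 19×(49)
Scale by 20738: one solution is (-124428, 1016162). Reduce p mod 19: (3, 1067).
General: p = 3 + 19t, q = 1067 - 155t.
p ≥ 0 ⇒ t ≥ 0; q ≥ 0 ⇒ t ≤ 6. So t ∈ [0, 6]: 7 solutions.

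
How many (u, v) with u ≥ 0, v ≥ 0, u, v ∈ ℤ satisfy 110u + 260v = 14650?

5

gcd(260, 110):
  260 = 2·110 + 40
  110 = 2·40 + 30
  40 = 1·30 + 10
  30 = 3·10
so gcd(260, 110) = 10.
Back-substitute for Bézout coefficients:
  10 = 40 - 1·30
  ... = 110·(-7) + 260·(3)
Scale by 1465: one solution is (-10255, 4395). Reduce u mod 26: (15, 50).
General: u = 15 + 26t, v = 50 - 11t.
u ≥ 0 ⇒ t ≥ 0; v ≥ 0 ⇒ t ≤ 4. So t ∈ [0, 4]: 5 solutions.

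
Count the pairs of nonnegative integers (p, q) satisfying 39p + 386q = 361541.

24

gcd(386, 39):
  386 = 9*39 + 35
  39 = 1*35 + 4
  35 = 8*4 + 3
  4 = 1*3 + 1
  3 = 3*1
so gcd(386, 39) = 1.
Back-substitute for Bézout coefficients:
  1 = 4 - 1*3
  ... = 39*(99) + 386*(-10)
Scale by 361541: one solution is (35792559, -3615410). Reduce p mod 386: (323, 904).
General: p = 323 + 386t, q = 904 - 39t.
p ≥ 0 ⇒ t ≥ 0; q ≥ 0 ⇒ t ≤ 23. So t ∈ [0, 23]: 24 solutions.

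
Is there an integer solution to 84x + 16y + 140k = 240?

gcd(84, 16) = 4  (84 = 5*16 + 4, 16 = 4*4).
gcd(4, 140) = 4.
4 divides 240, so integer solutions exist.

yes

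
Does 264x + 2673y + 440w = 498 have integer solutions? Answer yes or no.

gcd(2673, 264) = 33  (2673 = 10*264 + 33, 264 = 8*33).
gcd(33, 440) = 11.
11 does not divide 498 (remainder 3), so no integer solutions.

no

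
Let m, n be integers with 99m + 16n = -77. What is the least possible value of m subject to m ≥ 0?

1

gcd(99, 16) = 1.
1 divides -77, so solutions exist.
By Bézout, 99*(-5) + 16*(31) = 1.
Scale by -77/1 = -77: (m₀, n₀) = (385, -2387).
General solution: m = 385 + 16t, n = -2387 - 99t for integer t.
m ≥ 0: smallest is 385 mod 16 = 1 (at t = -24), with n = -11.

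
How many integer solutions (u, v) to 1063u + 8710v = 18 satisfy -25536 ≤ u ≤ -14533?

gcd(8710, 1063) = 1  (8710 = 8·1063 + 206, 1063 = 5·206 + 33, 206 = 6·33 + 8, 33 = 4·8 + 1, 8 = 8·1).
Back-substituting, 1063·(1057) + 8710·(-129) = 1.
Scale by 18: particular solution (19026, -2322); reduce u mod 8710: (1606, -196).
General solution: u = 1606 + 8710t, v = -196 - 1063t for integer t.
-25536 ≤ 1606 + 8710t ≤ -14533 gives t ∈ [-3, -2], which is 2 values.

2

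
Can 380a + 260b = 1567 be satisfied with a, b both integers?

gcd(380, 260) = 20  (380 = 1×260 + 120, 260 = 2×120 + 20, 120 = 6×20).
20 does not divide 1567 (remainder 7), so no integer solutions.

no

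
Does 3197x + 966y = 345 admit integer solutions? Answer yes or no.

gcd(3197, 966):
  3197 = 3·966 + 299
  966 = 3·299 + 69
  299 = 4·69 + 23
  69 = 3·23
so gcd(3197, 966) = 23.
23 divides 345, so integer solutions exist.

yes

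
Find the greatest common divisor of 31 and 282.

gcd(282, 31):
  282 = 9*31 + 3
  31 = 10*3 + 1
  3 = 3*1
so gcd(282, 31) = 1.

1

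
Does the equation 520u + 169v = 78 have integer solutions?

gcd(520, 169):
  520 = 3×169 + 13
  169 = 13×13
so gcd(520, 169) = 13.
13 divides 78, so integer solutions exist.

yes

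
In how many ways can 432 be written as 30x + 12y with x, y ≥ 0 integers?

8

gcd(30, 12):
  30 = 2·12 + 6
  12 = 2·6
so gcd(30, 12) = 6.
Back-substitute for Bézout coefficients:
  6 = 30 - 2·12
  ... = 30·(1) + 12·(-2)
Scale by 72: one solution is (72, -144). Reduce x mod 2: (0, 36).
General: x = 0 + 2t, y = 36 - 5t.
x ≥ 0 ⇒ t ≥ 0; y ≥ 0 ⇒ t ≤ 7. So t ∈ [0, 7]: 8 solutions.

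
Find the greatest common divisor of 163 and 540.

gcd(540, 163):
  540 = 3×163 + 51
  163 = 3×51 + 10
  51 = 5×10 + 1
  10 = 10×1
so gcd(540, 163) = 1.

1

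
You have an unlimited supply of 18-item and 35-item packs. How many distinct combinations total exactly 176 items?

Need nonnegative integers with 18j + 35k = 176.
gcd(18, 35) = 1, and 18·(2) + 35·(-1) = 1.
So (j₀, k₀) = (352, -176); general j = 352 + 35t, k = -176 - 18t.
j ≥ 0 ⇒ t ≥ -10; k ≥ 0 ⇒ t ≤ -10. That's 1 value of t.

1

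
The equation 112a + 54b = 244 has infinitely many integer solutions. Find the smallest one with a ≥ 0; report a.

7

gcd(112, 54):
  112 = 2·54 + 4
  54 = 13·4 + 2
  4 = 2·2
so gcd(112, 54) = 2.
2 divides 244, so solutions exist.
Back-substitute for Bézout coefficients:
  2 = 54 - 13·4
  ... = 112·(-13) + 54·(27)
Scale by 244/2 = 122: (a₀, b₀) = (-1586, 3294).
General solution: a = -1586 + 27t, b = 3294 - 56t for integer t.
a ≥ 0: smallest is -1586 mod 27 = 7 (at t = 59), with b = -10.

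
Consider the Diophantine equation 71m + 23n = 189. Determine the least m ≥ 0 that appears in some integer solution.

14

gcd(71, 23) = 1.
1 divides 189, so solutions exist.
By Bézout, 71*(-11) + 23*(34) = 1.
Scale by 189/1 = 189: (m₀, n₀) = (-2079, 6426).
General solution: m = -2079 + 23t, n = 6426 - 71t for integer t.
m ≥ 0: smallest is -2079 mod 23 = 14 (at t = 91), with n = -35.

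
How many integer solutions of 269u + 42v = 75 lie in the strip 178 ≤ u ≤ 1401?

29

gcd(269, 42):
  269 = 6×42 + 17
  42 = 2×17 + 8
  17 = 2×8 + 1
  8 = 8×1
so gcd(269, 42) = 1.
Back-substitute for Bézout coefficients:
  1 = 17 - 2×8
  ... = 269×(5) + 42×(-32)
Scale by 75: particular solution (375, -2400); reduce u mod 42: (39, -248).
General solution: u = 39 + 42t, v = -248 - 269t for integer t.
178 ≤ 39 + 42t ≤ 1401 gives t ∈ [4, 32], which is 29 values.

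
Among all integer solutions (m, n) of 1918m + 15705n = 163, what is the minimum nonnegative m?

1171

gcd(15705, 1918):
  15705 = 8·1918 + 361
  1918 = 5·361 + 113
  361 = 3·113 + 22
  113 = 5·22 + 3
  22 = 7·3 + 1
  3 = 3·1
so gcd(15705, 1918) = 1.
1 divides 163, so solutions exist.
Back-substitute for Bézout coefficients:
  1 = 22 - 7·3
  ... = 1918·(-5003) + 15705·(611)
Scale by 163/1 = 163: (m₀, n₀) = (-815489, 99593).
General solution: m = -815489 + 15705t, n = 99593 - 1918t for integer t.
m ≥ 0: smallest is -815489 mod 15705 = 1171 (at t = 52), with n = -143.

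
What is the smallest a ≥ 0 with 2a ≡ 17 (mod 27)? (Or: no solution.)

gcd(27, 2) = 1  (27 = 13*2 + 1, 2 = 2*1).
1 divides 17, so solutions exist.
Back-substituting, 2*(-13) + 27*(1) = 1.
So 2*(-13) ≡ 1 (mod 27); multiply by 17: a ≡ -221 (mod 27).
Smallest nonnegative: a = -221 mod 27 = 22.

22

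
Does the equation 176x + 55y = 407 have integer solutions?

yes

gcd(176, 55):
  176 = 3*55 + 11
  55 = 5*11
so gcd(176, 55) = 11.
11 divides 407, so integer solutions exist.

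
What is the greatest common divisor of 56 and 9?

gcd(56, 9):
  56 = 6·9 + 2
  9 = 4·2 + 1
  2 = 2·1
so gcd(56, 9) = 1.

1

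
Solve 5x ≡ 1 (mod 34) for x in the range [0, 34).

7

gcd(34, 5) = 1.
By Bézout, 5*(7) + 34*(-1) = 1.
So 5*7 ≡ 1 (mod 34), and 7 mod 34 = 7.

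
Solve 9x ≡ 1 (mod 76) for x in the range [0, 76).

gcd(76, 9):
  76 = 8*9 + 4
  9 = 2*4 + 1
  4 = 4*1
so gcd(76, 9) = 1.
Back-substitute for Bézout coefficients:
  1 = 9 - 2*4
  ... = 9*(17) + 76*(-2)
So 9*17 ≡ 1 (mod 76), and 17 mod 76 = 17.

17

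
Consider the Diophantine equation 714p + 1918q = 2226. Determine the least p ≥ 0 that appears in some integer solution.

gcd(1918, 714):
  1918 = 2×714 + 490
  714 = 1×490 + 224
  490 = 2×224 + 42
  224 = 5×42 + 14
  42 = 3×14
so gcd(1918, 714) = 14.
14 divides 2226, so solutions exist.
Back-substitute for Bézout coefficients:
  14 = 224 - 5×42
  ... = 714×(43) + 1918×(-16)
Scale by 2226/14 = 159: (p₀, q₀) = (6837, -2544).
General solution: p = 6837 + 137t, q = -2544 - 51t for integer t.
p ≥ 0: smallest is 6837 mod 137 = 124 (at t = -49), with q = -45.

124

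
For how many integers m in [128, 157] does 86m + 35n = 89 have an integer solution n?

gcd(86, 35) = 1.
By Bézout, 86×(11) + 35×(-27) = 1.
Particular solution: (34, -81).
General solution: m = 34 + 35t, n = -81 - 86t for integer t.
128 ≤ 34 + 35t ≤ 157 gives t ∈ [3, 3], which is 1 value.

1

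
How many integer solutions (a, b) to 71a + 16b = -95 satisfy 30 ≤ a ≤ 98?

4

gcd(71, 16) = 1.
By Bézout, 71·(7) + 16·(-31) = 1.
Particular solution: (7, -37).
General solution: a = 7 + 16t, b = -37 - 71t for integer t.
30 ≤ 7 + 16t ≤ 98 gives t ∈ [2, 5], which is 4 values.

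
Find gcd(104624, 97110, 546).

26

gcd(104624, 97110) = 26.
gcd(26, 546) = 26.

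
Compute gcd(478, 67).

gcd(478, 67):
  478 = 7*67 + 9
  67 = 7*9 + 4
  9 = 2*4 + 1
  4 = 4*1
so gcd(478, 67) = 1.

1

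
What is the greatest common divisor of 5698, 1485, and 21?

gcd(5698, 1485):
  5698 = 3×1485 + 1243
  1485 = 1×1243 + 242
  1243 = 5×242 + 33
  242 = 7×33 + 11
  33 = 3×11
so gcd(5698, 1485) = 11.
gcd(11, 21) = 1.

1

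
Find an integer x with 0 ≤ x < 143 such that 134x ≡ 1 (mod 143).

127

gcd(143, 134) = 1.
By Bézout, 134*(-16) + 143*(15) = 1.
So 134*-16 ≡ 1 (mod 143), and -16 mod 143 = 127.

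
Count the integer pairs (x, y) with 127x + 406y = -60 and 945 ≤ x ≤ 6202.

13

gcd(406, 127) = 1.
By Bézout, 127·(-195) + 406·(61) = 1.
Particular solution: (332, -104).
General solution: x = 332 + 406t, y = -104 - 127t for integer t.
945 ≤ 332 + 406t ≤ 6202 gives t ∈ [2, 14], which is 13 values.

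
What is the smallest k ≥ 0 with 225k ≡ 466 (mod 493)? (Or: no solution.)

414

gcd(493, 225) = 1.
1 divides 466, so solutions exist.
By Bézout, 225×(149) + 493×(-68) = 1.
So 225×(149) ≡ 1 (mod 493); multiply by 466: k ≡ 69434 (mod 493).
Smallest nonnegative: k = 69434 mod 493 = 414.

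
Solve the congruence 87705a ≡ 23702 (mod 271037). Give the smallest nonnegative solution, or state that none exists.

gcd(271037, 87705) = 1.
1 divides 23702, so solutions exist.
By Bézout, 87705×(-88099) + 271037×(28508) = 1.
So 87705×(-88099) ≡ 1 (mod 271037); multiply by 23702: a ≡ -2088122498 (mod 271037).
Smallest nonnegative: a = -2088122498 mod 271037 = 217587.

217587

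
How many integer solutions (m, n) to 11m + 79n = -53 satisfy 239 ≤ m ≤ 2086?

gcd(79, 11):
  79 = 7·11 + 2
  11 = 5·2 + 1
  2 = 2·1
so gcd(79, 11) = 1.
Back-substitute for Bézout coefficients:
  1 = 11 - 5·2
  ... = 11·(36) + 79·(-5)
Scale by -53: particular solution (-1908, 265); reduce m mod 79: (67, -10).
General solution: m = 67 + 79t, n = -10 - 11t for integer t.
239 ≤ 67 + 79t ≤ 2086 gives t ∈ [3, 25], which is 23 values.

23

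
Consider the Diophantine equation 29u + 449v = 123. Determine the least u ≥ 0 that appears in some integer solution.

221

gcd(449, 29):
  449 = 15×29 + 14
  29 = 2×14 + 1
  14 = 14×1
so gcd(449, 29) = 1.
1 divides 123, so solutions exist.
Back-substitute for Bézout coefficients:
  1 = 29 - 2×14
  ... = 29×(31) + 449×(-2)
Scale by 123/1 = 123: (u₀, v₀) = (3813, -246).
General solution: u = 3813 + 449t, v = -246 - 29t for integer t.
u ≥ 0: smallest is 3813 mod 449 = 221 (at t = -8), with v = -14.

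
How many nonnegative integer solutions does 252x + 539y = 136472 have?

7

gcd(539, 252) = 7  (539 = 2·252 + 35, 252 = 7·35 + 7, 35 = 5·7).
Back-substituting, 252·(15) + 539·(-7) = 7.
Scale by 19496: one solution is (292440, -136472). Reduce x mod 77: (71, 220).
General: x = 71 + 77t, y = 220 - 36t.
x ≥ 0 ⇒ t ≥ 0; y ≥ 0 ⇒ t ≤ 6. So t ∈ [0, 6]: 7 solutions.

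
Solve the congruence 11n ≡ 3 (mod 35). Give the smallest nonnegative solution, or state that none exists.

gcd(35, 11) = 1.
1 divides 3, so solutions exist.
By Bézout, 11·(16) + 35·(-5) = 1.
So 11·(16) ≡ 1 (mod 35); multiply by 3: n ≡ 48 (mod 35).
Smallest nonnegative: n = 48 mod 35 = 13.

13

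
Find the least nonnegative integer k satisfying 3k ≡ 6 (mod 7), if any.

gcd(7, 3) = 1  (7 = 2×3 + 1, 3 = 3×1).
1 divides 6, so solutions exist.
Back-substituting, 3×(-2) + 7×(1) = 1.
So 3×(-2) ≡ 1 (mod 7); multiply by 6: k ≡ -12 (mod 7).
Smallest nonnegative: k = -12 mod 7 = 2.

2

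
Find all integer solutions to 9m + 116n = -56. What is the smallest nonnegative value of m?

gcd(116, 9):
  116 = 12×9 + 8
  9 = 1×8 + 1
  8 = 8×1
so gcd(116, 9) = 1.
1 divides -56, so solutions exist.
Back-substitute for Bézout coefficients:
  1 = 9 - 1×8
  ... = 9×(13) + 116×(-1)
Scale by -56/1 = -56: (m₀, n₀) = (-728, 56).
General solution: m = -728 + 116t, n = 56 - 9t for integer t.
m ≥ 0: smallest is -728 mod 116 = 84 (at t = 7), with n = -7.

84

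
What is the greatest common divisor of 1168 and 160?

gcd(1168, 160):
  1168 = 7×160 + 48
  160 = 3×48 + 16
  48 = 3×16
so gcd(1168, 160) = 16.

16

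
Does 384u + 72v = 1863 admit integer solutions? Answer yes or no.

gcd(384, 72) = 24.
24 does not divide 1863 (remainder 15), so no integer solutions.

no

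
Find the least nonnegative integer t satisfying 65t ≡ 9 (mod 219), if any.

gcd(219, 65) = 1.
1 divides 9, so solutions exist.
By Bézout, 65*(-64) + 219*(19) = 1.
So 65*(-64) ≡ 1 (mod 219); multiply by 9: t ≡ -576 (mod 219).
Smallest nonnegative: t = -576 mod 219 = 81.

81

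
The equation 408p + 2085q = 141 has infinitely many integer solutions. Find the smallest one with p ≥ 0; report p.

77

gcd(2085, 408):
  2085 = 5·408 + 45
  408 = 9·45 + 3
  45 = 15·3
so gcd(2085, 408) = 3.
3 divides 141, so solutions exist.
Back-substitute for Bézout coefficients:
  3 = 408 - 9·45
  ... = 408·(46) + 2085·(-9)
Scale by 141/3 = 47: (p₀, q₀) = (2162, -423).
General solution: p = 2162 + 695t, q = -423 - 136t for integer t.
p ≥ 0: smallest is 2162 mod 695 = 77 (at t = -3), with q = -15.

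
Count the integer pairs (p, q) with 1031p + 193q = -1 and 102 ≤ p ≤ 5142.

gcd(1031, 193) = 1  (1031 = 5·193 + 66, 193 = 2·66 + 61, 66 = 1·61 + 5, 61 = 12·5 + 1, 5 = 5·1).
Back-substituting, 1031·(-38) + 193·(203) = 1.
Scale by -1: particular solution (38, -203); reduce p mod 193: (38, -203).
General solution: p = 38 + 193t, q = -203 - 1031t for integer t.
102 ≤ 38 + 193t ≤ 5142 gives t ∈ [1, 26], which is 26 values.

26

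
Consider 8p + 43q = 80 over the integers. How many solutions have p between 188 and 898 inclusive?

gcd(43, 8) = 1.
By Bézout, 8*(-16) + 43*(3) = 1.
Particular solution: (10, 0).
General solution: p = 10 + 43t, q = 0 - 8t for integer t.
188 ≤ 10 + 43t ≤ 898 gives t ∈ [5, 20], which is 16 values.

16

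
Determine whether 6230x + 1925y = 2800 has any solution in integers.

yes

gcd(6230, 1925) = 35.
35 divides 2800, so integer solutions exist.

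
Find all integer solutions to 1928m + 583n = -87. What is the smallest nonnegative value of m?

gcd(1928, 583) = 1  (1928 = 3×583 + 179, 583 = 3×179 + 46, 179 = 3×46 + 41, 46 = 1×41 + 5, 41 = 8×5 + 1, 5 = 5×1).
1 divides -87, so solutions exist.
Back-substituting, 1928×(114) + 583×(-377) = 1.
Scale by -87/1 = -87: (m₀, n₀) = (-9918, 32799).
General solution: m = -9918 + 583t, n = 32799 - 1928t for integer t.
m ≥ 0: smallest is -9918 mod 583 = 576 (at t = 18), with n = -1905.

576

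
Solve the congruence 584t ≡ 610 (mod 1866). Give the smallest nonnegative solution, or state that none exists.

gcd(1866, 584) = 2.
2 divides 610, so solutions exist.
By Bézout, 584*(-131) + 1866*(41) = 2.
So 584*(-131) ≡ 2 (mod 1866); multiply by 305: t ≡ -39955 (mod 933).
Smallest nonnegative: t = -39955 mod 933 = 164.

164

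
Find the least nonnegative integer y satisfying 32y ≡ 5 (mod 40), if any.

gcd(40, 32) = 8.
8 does not divide 5, so the congruence has no solution.

no solution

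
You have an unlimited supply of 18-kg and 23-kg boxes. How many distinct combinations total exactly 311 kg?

1

Need nonnegative integers with 18j + 23k = 311.
gcd(18, 23) = 1, and 18·(9) + 23·(-7) = 1.
So (j₀, k₀) = (2799, -2177); general j = 2799 + 23t, k = -2177 - 18t.
j ≥ 0 ⇒ t ≥ -121; k ≥ 0 ⇒ t ≤ -121. That's 1 value of t.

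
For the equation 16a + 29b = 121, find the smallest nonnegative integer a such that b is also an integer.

gcd(29, 16) = 1  (29 = 1·16 + 13, 16 = 1·13 + 3, 13 = 4·3 + 1, 3 = 3·1).
1 divides 121, so solutions exist.
Back-substituting, 16·(-9) + 29·(5) = 1.
Scale by 121/1 = 121: (a₀, b₀) = (-1089, 605).
General solution: a = -1089 + 29t, b = 605 - 16t for integer t.
a ≥ 0: smallest is -1089 mod 29 = 13 (at t = 38), with b = -3.

13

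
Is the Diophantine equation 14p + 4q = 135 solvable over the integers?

gcd(14, 4):
  14 = 3*4 + 2
  4 = 2*2
so gcd(14, 4) = 2.
2 does not divide 135 (remainder 1), so no integer solutions.

no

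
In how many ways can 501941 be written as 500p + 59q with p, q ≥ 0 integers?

17

gcd(500, 59) = 1  (500 = 8·59 + 28, 59 = 2·28 + 3, 28 = 9·3 + 1, 3 = 3·1).
Back-substituting, 500·(19) + 59·(-161) = 1.
Scale by 501941: one solution is (9536879, -80812501). Reduce p mod 59: (1, 8499).
General: p = 1 + 59t, q = 8499 - 500t.
p ≥ 0 ⇒ t ≥ 0; q ≥ 0 ⇒ t ≤ 16. So t ∈ [0, 16]: 17 solutions.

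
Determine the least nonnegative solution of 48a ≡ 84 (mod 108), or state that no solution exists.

gcd(108, 48) = 12.
12 divides 84, so solutions exist.
By Bézout, 48·(-2) + 108·(1) = 12.
So 48·(-2) ≡ 12 (mod 108); multiply by 7: a ≡ -14 (mod 9).
Smallest nonnegative: a = -14 mod 9 = 4.

4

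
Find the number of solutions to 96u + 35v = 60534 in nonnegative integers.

gcd(96, 35):
  96 = 2·35 + 26
  35 = 1·26 + 9
  26 = 2·9 + 8
  9 = 1·8 + 1
  8 = 8·1
so gcd(96, 35) = 1.
Back-substitute for Bézout coefficients:
  1 = 9 - 1·8
  ... = 96·(-4) + 35·(11)
Scale by 60534: one solution is (-242136, 665874). Reduce u mod 35: (29, 1650).
General: u = 29 + 35t, v = 1650 - 96t.
u ≥ 0 ⇒ t ≥ 0; v ≥ 0 ⇒ t ≤ 17. So t ∈ [0, 17]: 18 solutions.

18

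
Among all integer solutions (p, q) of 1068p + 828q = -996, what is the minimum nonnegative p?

20

gcd(1068, 828):
  1068 = 1*828 + 240
  828 = 3*240 + 108
  240 = 2*108 + 24
  108 = 4*24 + 12
  24 = 2*12
so gcd(1068, 828) = 12.
12 divides -996, so solutions exist.
Back-substitute for Bézout coefficients:
  12 = 108 - 4*24
  ... = 1068*(-31) + 828*(40)
Scale by -996/12 = -83: (p₀, q₀) = (2573, -3320).
General solution: p = 2573 + 69t, q = -3320 - 89t for integer t.
p ≥ 0: smallest is 2573 mod 69 = 20 (at t = -37), with q = -27.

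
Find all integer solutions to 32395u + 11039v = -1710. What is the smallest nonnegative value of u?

247

gcd(32395, 11039) = 19  (32395 = 2×11039 + 10317, 11039 = 1×10317 + 722, 10317 = 14×722 + 209, 722 = 3×209 + 95, 209 = 2×95 + 19, 95 = 5×19).
19 divides -1710, so solutions exist.
Back-substituting, 32395×(107) + 11039×(-314) = 19.
Scale by -1710/19 = -90: (u₀, v₀) = (-9630, 28260).
General solution: u = -9630 + 581t, v = 28260 - 1705t for integer t.
u ≥ 0: smallest is -9630 mod 581 = 247 (at t = 17), with v = -725.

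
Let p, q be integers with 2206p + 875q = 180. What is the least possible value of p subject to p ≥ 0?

gcd(2206, 875):
  2206 = 2*875 + 456
  875 = 1*456 + 419
  456 = 1*419 + 37
  419 = 11*37 + 12
  37 = 3*12 + 1
  12 = 12*1
so gcd(2206, 875) = 1.
1 divides 180, so solutions exist.
Back-substitute for Bézout coefficients:
  1 = 37 - 3*12
  ... = 2206*(71) + 875*(-179)
Scale by 180/1 = 180: (p₀, q₀) = (12780, -32220).
General solution: p = 12780 + 875t, q = -32220 - 2206t for integer t.
p ≥ 0: smallest is 12780 mod 875 = 530 (at t = -14), with q = -1336.

530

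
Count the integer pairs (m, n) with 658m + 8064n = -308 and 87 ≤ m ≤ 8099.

gcd(8064, 658) = 14.
By Bézout, 658·(-49) + 8064·(4) = 14.
Particular solution: (502, -41).
General solution: m = 502 + 576t, n = -41 - 47t for integer t.
87 ≤ 502 + 576t ≤ 8099 gives t ∈ [0, 13], which is 14 values.

14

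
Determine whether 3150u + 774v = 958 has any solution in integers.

no

gcd(3150, 774) = 18  (3150 = 4*774 + 54, 774 = 14*54 + 18, 54 = 3*18).
18 does not divide 958 (remainder 4), so no integer solutions.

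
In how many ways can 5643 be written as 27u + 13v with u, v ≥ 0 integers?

gcd(27, 13) = 1.
By Bézout, 27·(1) + 13·(-2) = 1.
One solution: (1, 432).
General: u = 1 + 13t, v = 432 - 27t.
u ≥ 0 ⇒ t ≥ 0; v ≥ 0 ⇒ t ≤ 16. So t ∈ [0, 16]: 17 solutions.

17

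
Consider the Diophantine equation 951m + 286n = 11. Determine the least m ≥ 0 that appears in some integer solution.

77

gcd(951, 286):
  951 = 3×286 + 93
  286 = 3×93 + 7
  93 = 13×7 + 2
  7 = 3×2 + 1
  2 = 2×1
so gcd(951, 286) = 1.
1 divides 11, so solutions exist.
Back-substitute for Bézout coefficients:
  1 = 7 - 3×2
  ... = 951×(-123) + 286×(409)
Scale by 11/1 = 11: (m₀, n₀) = (-1353, 4499).
General solution: m = -1353 + 286t, n = 4499 - 951t for integer t.
m ≥ 0: smallest is -1353 mod 286 = 77 (at t = 5), with n = -256.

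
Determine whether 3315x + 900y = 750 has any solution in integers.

yes

gcd(3315, 900) = 15  (3315 = 3×900 + 615, 900 = 1×615 + 285, 615 = 2×285 + 45, 285 = 6×45 + 15, 45 = 3×15).
15 divides 750, so integer solutions exist.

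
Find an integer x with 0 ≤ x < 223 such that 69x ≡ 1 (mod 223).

181

gcd(223, 69) = 1.
By Bézout, 69×(-42) + 223×(13) = 1.
So 69×-42 ≡ 1 (mod 223), and -42 mod 223 = 181.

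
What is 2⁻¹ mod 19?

10

gcd(19, 2) = 1.
By Bézout, 2×(-9) + 19×(1) = 1.
So 2×-9 ≡ 1 (mod 19), and -9 mod 19 = 10.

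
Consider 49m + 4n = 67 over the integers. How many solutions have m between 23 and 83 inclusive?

gcd(49, 4) = 1  (49 = 12·4 + 1, 4 = 4·1).
Back-substituting, 49·(1) + 4·(-12) = 1.
Scale by 67: particular solution (67, -804); reduce m mod 4: (3, -20).
General solution: m = 3 + 4t, n = -20 - 49t for integer t.
23 ≤ 3 + 4t ≤ 83 gives t ∈ [5, 20], which is 16 values.

16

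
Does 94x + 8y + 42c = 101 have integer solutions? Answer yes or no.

gcd(94, 8):
  94 = 11*8 + 6
  8 = 1*6 + 2
  6 = 3*2
so gcd(94, 8) = 2.
gcd(2, 42) = 2.
2 does not divide 101 (remainder 1), so no integer solutions.

no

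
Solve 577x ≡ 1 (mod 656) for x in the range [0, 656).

465

gcd(656, 577):
  656 = 1*577 + 79
  577 = 7*79 + 24
  79 = 3*24 + 7
  24 = 3*7 + 3
  7 = 2*3 + 1
  3 = 3*1
so gcd(656, 577) = 1.
Back-substitute for Bézout coefficients:
  1 = 7 - 2*3
  ... = 577*(-191) + 656*(168)
So 577*-191 ≡ 1 (mod 656), and -191 mod 656 = 465.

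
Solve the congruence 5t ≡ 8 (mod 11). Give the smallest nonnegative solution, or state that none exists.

gcd(11, 5) = 1.
1 divides 8, so solutions exist.
By Bézout, 5*(-2) + 11*(1) = 1.
So 5*(-2) ≡ 1 (mod 11); multiply by 8: t ≡ -16 (mod 11).
Smallest nonnegative: t = -16 mod 11 = 6.

6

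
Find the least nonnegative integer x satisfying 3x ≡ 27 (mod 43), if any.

gcd(43, 3) = 1  (43 = 14×3 + 1, 3 = 3×1).
1 divides 27, so solutions exist.
Back-substituting, 3×(-14) + 43×(1) = 1.
So 3×(-14) ≡ 1 (mod 43); multiply by 27: x ≡ -378 (mod 43).
Smallest nonnegative: x = -378 mod 43 = 9.

9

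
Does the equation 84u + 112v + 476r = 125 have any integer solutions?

no

gcd(112, 84):
  112 = 1*84 + 28
  84 = 3*28
so gcd(112, 84) = 28.
gcd(28, 476) = 28.
28 does not divide 125 (remainder 13), so no integer solutions.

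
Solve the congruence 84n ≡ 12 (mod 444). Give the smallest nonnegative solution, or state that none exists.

16

gcd(444, 84) = 12  (444 = 5×84 + 24, 84 = 3×24 + 12, 24 = 2×12).
12 divides 12, so solutions exist.
Back-substituting, 84×(16) + 444×(-3) = 12.
So 84×(16) ≡ 12 (mod 444); multiply by 1: n ≡ 16 (mod 37).
Smallest nonnegative: n = 16 mod 37 = 16.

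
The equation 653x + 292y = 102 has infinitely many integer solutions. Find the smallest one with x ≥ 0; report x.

230

gcd(653, 292):
  653 = 2*292 + 69
  292 = 4*69 + 16
  69 = 4*16 + 5
  16 = 3*5 + 1
  5 = 5*1
so gcd(653, 292) = 1.
1 divides 102, so solutions exist.
Back-substitute for Bézout coefficients:
  1 = 16 - 3*5
  ... = 653*(-55) + 292*(123)
Scale by 102/1 = 102: (x₀, y₀) = (-5610, 12546).
General solution: x = -5610 + 292t, y = 12546 - 653t for integer t.
x ≥ 0: smallest is -5610 mod 292 = 230 (at t = 20), with y = -514.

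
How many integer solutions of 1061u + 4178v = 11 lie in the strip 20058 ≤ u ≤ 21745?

gcd(4178, 1061):
  4178 = 3*1061 + 995
  1061 = 1*995 + 66
  995 = 15*66 + 5
  66 = 13*5 + 1
  5 = 5*1
so gcd(4178, 1061) = 1.
Back-substitute for Bézout coefficients:
  1 = 66 - 13*5
  ... = 1061*(823) + 4178*(-209)
Scale by 11: particular solution (9053, -2299); reduce u mod 4178: (697, -177).
General solution: u = 697 + 4178t, v = -177 - 1061t for integer t.
20058 ≤ 697 + 4178t ≤ 21745 gives t ∈ [5, 5], which is 1 value.

1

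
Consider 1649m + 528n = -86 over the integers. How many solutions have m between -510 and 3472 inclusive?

8

gcd(1649, 528) = 1  (1649 = 3*528 + 65, 528 = 8*65 + 8, 65 = 8*8 + 1, 8 = 8*1).
Back-substituting, 1649*(65) + 528*(-203) = 1.
Scale by -86: particular solution (-5590, 17458); reduce m mod 528: (218, -681).
General solution: m = 218 + 528t, n = -681 - 1649t for integer t.
-510 ≤ 218 + 528t ≤ 3472 gives t ∈ [-1, 6], which is 8 values.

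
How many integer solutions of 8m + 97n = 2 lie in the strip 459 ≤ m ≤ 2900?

26

gcd(97, 8) = 1  (97 = 12×8 + 1, 8 = 8×1).
Back-substituting, 8×(-12) + 97×(1) = 1.
Scale by 2: particular solution (-24, 2); reduce m mod 97: (73, -6).
General solution: m = 73 + 97t, n = -6 - 8t for integer t.
459 ≤ 73 + 97t ≤ 2900 gives t ∈ [4, 29], which is 26 values.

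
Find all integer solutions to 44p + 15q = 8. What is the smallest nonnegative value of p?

gcd(44, 15) = 1.
1 divides 8, so solutions exist.
By Bézout, 44×(-1) + 15×(3) = 1.
Scale by 8/1 = 8: (p₀, q₀) = (-8, 24).
General solution: p = -8 + 15t, q = 24 - 44t for integer t.
p ≥ 0: smallest is -8 mod 15 = 7 (at t = 1), with q = -20.

7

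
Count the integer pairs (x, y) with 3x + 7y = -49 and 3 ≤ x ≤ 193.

27

gcd(7, 3) = 1.
By Bézout, 3*(-2) + 7*(1) = 1.
Particular solution: (0, -7).
General solution: x = 0 + 7t, y = -7 - 3t for integer t.
3 ≤ 0 + 7t ≤ 193 gives t ∈ [1, 27], which is 27 values.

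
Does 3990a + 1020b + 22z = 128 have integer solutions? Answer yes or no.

gcd(3990, 1020) = 30.
gcd(30, 22) = 2.
2 divides 128, so integer solutions exist.

yes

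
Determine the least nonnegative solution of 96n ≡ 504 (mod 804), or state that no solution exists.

gcd(804, 96) = 12.
12 divides 504, so solutions exist.
By Bézout, 96×(-25) + 804×(3) = 12.
So 96×(-25) ≡ 12 (mod 804); multiply by 42: n ≡ -1050 (mod 67).
Smallest nonnegative: n = -1050 mod 67 = 22.

22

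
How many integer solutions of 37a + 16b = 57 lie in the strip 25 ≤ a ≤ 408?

24

gcd(37, 16) = 1.
By Bézout, 37*(-3) + 16*(7) = 1.
Particular solution: (5, -8).
General solution: a = 5 + 16t, b = -8 - 37t for integer t.
25 ≤ 5 + 16t ≤ 408 gives t ∈ [2, 25], which is 24 values.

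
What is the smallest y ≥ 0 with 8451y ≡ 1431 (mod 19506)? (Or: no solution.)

gcd(19506, 8451) = 3.
3 divides 1431, so solutions exist.
By Bézout, 8451×(-1221) + 19506×(529) = 3.
So 8451×(-1221) ≡ 3 (mod 19506); multiply by 477: y ≡ -582417 (mod 6502).
Smallest nonnegative: y = -582417 mod 6502 = 2763.

2763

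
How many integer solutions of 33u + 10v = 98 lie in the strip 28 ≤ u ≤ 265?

gcd(33, 10) = 1.
By Bézout, 33×(-3) + 10×(10) = 1.
Particular solution: (6, -10).
General solution: u = 6 + 10t, v = -10 - 33t for integer t.
28 ≤ 6 + 10t ≤ 265 gives t ∈ [3, 25], which is 23 values.

23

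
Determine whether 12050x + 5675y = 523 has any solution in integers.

gcd(12050, 5675) = 25.
25 does not divide 523 (remainder 23), so no integer solutions.

no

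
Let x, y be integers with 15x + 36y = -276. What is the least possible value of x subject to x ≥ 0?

gcd(36, 15) = 3  (36 = 2×15 + 6, 15 = 2×6 + 3, 6 = 2×3).
3 divides -276, so solutions exist.
Back-substituting, 15×(5) + 36×(-2) = 3.
Scale by -276/3 = -92: (x₀, y₀) = (-460, 184).
General solution: x = -460 + 12t, y = 184 - 5t for integer t.
x ≥ 0: smallest is -460 mod 12 = 8 (at t = 39), with y = -11.

8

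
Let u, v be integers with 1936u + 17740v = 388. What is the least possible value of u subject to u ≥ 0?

3638

gcd(17740, 1936):
  17740 = 9×1936 + 316
  1936 = 6×316 + 40
  316 = 7×40 + 36
  40 = 1×36 + 4
  36 = 9×4
so gcd(17740, 1936) = 4.
4 divides 388, so solutions exist.
Back-substitute for Bézout coefficients:
  4 = 40 - 1×36
  ... = 1936×(449) + 17740×(-49)
Scale by 388/4 = 97: (u₀, v₀) = (43553, -4753).
General solution: u = 43553 + 4435t, v = -4753 - 484t for integer t.
u ≥ 0: smallest is 43553 mod 4435 = 3638 (at t = -9), with v = -397.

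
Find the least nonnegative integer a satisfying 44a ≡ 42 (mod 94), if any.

33

gcd(94, 44):
  94 = 2*44 + 6
  44 = 7*6 + 2
  6 = 3*2
so gcd(94, 44) = 2.
2 divides 42, so solutions exist.
Back-substitute for Bézout coefficients:
  2 = 44 - 7*6
  ... = 44*(15) + 94*(-7)
So 44*(15) ≡ 2 (mod 94); multiply by 21: a ≡ 315 (mod 47).
Smallest nonnegative: a = 315 mod 47 = 33.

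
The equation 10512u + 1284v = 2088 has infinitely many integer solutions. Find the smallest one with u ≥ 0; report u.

gcd(10512, 1284):
  10512 = 8×1284 + 240
  1284 = 5×240 + 84
  240 = 2×84 + 72
  84 = 1×72 + 12
  72 = 6×12
so gcd(10512, 1284) = 12.
12 divides 2088, so solutions exist.
Back-substitute for Bézout coefficients:
  12 = 84 - 1×72
  ... = 10512×(-16) + 1284×(131)
Scale by 2088/12 = 174: (u₀, v₀) = (-2784, 22794).
General solution: u = -2784 + 107t, v = 22794 - 876t for integer t.
u ≥ 0: smallest is -2784 mod 107 = 105 (at t = 27), with v = -858.

105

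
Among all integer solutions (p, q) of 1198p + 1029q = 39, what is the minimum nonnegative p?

396

gcd(1198, 1029) = 1.
1 divides 39, so solutions exist.
By Bézout, 1198·(274) + 1029·(-319) = 1.
Scale by 39/1 = 39: (p₀, q₀) = (10686, -12441).
General solution: p = 10686 + 1029t, q = -12441 - 1198t for integer t.
p ≥ 0: smallest is 10686 mod 1029 = 396 (at t = -10), with q = -461.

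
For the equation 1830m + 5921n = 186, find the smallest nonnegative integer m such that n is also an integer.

gcd(5921, 1830) = 1.
1 divides 186, so solutions exist.
By Bézout, 1830·(838) + 5921·(-259) = 1.
Scale by 186/1 = 186: (m₀, n₀) = (155868, -48174).
General solution: m = 155868 + 5921t, n = -48174 - 1830t for integer t.
m ≥ 0: smallest is 155868 mod 5921 = 1922 (at t = -26), with n = -594.

1922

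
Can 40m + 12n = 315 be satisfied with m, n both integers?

gcd(40, 12) = 4  (40 = 3*12 + 4, 12 = 3*4).
4 does not divide 315 (remainder 3), so no integer solutions.

no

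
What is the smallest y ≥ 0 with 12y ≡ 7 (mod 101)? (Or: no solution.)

9

gcd(101, 12) = 1.
1 divides 7, so solutions exist.
By Bézout, 12·(-42) + 101·(5) = 1.
So 12·(-42) ≡ 1 (mod 101); multiply by 7: y ≡ -294 (mod 101).
Smallest nonnegative: y = -294 mod 101 = 9.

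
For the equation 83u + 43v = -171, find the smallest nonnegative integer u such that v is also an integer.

gcd(83, 43) = 1  (83 = 1·43 + 40, 43 = 1·40 + 3, 40 = 13·3 + 1, 3 = 3·1).
1 divides -171, so solutions exist.
Back-substituting, 83·(14) + 43·(-27) = 1.
Scale by -171/1 = -171: (u₀, v₀) = (-2394, 4617).
General solution: u = -2394 + 43t, v = 4617 - 83t for integer t.
u ≥ 0: smallest is -2394 mod 43 = 14 (at t = 56), with v = -31.

14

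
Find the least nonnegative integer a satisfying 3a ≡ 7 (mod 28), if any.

gcd(28, 3) = 1.
1 divides 7, so solutions exist.
By Bézout, 3*(-9) + 28*(1) = 1.
So 3*(-9) ≡ 1 (mod 28); multiply by 7: a ≡ -63 (mod 28).
Smallest nonnegative: a = -63 mod 28 = 21.

21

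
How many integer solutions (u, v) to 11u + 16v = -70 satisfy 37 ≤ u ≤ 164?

8

gcd(16, 11) = 1  (16 = 1*11 + 5, 11 = 2*5 + 1, 5 = 5*1).
Back-substituting, 11*(3) + 16*(-2) = 1.
Scale by -70: particular solution (-210, 140); reduce u mod 16: (14, -14).
General solution: u = 14 + 16t, v = -14 - 11t for integer t.
37 ≤ 14 + 16t ≤ 164 gives t ∈ [2, 9], which is 8 values.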